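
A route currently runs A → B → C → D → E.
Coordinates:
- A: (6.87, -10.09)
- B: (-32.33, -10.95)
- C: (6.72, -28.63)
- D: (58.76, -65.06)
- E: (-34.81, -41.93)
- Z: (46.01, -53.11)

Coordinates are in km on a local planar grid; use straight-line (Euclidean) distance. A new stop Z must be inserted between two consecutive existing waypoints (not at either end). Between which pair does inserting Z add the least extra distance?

Added distance for inserting Z between each consecutive pair:
A–B: 107.9 km
B–C: 92.4 km
C–D: 0.2 km
D–E: 2.7 km
Smallest added distance is 0.2 km, inserting between C and D.

between C and D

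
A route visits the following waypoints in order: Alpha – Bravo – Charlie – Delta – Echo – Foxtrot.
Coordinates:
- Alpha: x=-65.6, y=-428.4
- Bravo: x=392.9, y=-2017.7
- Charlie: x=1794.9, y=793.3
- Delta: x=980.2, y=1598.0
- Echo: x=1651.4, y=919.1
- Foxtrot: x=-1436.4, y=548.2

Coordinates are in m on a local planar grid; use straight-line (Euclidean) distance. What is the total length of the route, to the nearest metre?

Leg distances:
Alpha→Bravo: 1654.1 m  (cumulative 1654.1 m)
Bravo→Charlie: 3141.2 m  (cumulative 4795.3 m)
Charlie→Delta: 1145.1 m  (cumulative 5940.5 m)
Delta→Echo: 954.7 m  (cumulative 6895.1 m)
Echo→Foxtrot: 3110.0 m  (cumulative 10005.1 m)
Total route length ≈ 10005 m.

10005 m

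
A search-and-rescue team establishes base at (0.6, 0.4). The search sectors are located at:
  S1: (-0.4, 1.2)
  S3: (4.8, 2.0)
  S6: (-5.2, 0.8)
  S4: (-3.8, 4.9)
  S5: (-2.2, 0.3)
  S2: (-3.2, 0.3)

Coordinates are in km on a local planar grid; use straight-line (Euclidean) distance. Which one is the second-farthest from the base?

Distances from the base ((0.6, 0.4)):
S4: 6.3 km
S6: 5.8 km
S3: 4.5 km
S2: 3.8 km
S5: 2.8 km
S1: 1.3 km
The second-farthest is S6 at 5.8 km.

S6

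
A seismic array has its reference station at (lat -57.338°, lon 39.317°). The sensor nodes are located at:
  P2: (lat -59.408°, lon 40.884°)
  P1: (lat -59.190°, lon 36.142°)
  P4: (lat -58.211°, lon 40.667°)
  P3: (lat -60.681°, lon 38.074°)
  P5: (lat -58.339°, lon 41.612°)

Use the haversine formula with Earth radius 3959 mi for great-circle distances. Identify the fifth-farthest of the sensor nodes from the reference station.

Distances from the reference station ((lat -57.338°, lon 39.317°)):
P3: 235.2 mi
P1: 172.3 mi
P2: 153.9 mi
P5: 109.1 mi
P4: 78.2 mi
The fifth-farthest is P4 at 78.2 mi.

P4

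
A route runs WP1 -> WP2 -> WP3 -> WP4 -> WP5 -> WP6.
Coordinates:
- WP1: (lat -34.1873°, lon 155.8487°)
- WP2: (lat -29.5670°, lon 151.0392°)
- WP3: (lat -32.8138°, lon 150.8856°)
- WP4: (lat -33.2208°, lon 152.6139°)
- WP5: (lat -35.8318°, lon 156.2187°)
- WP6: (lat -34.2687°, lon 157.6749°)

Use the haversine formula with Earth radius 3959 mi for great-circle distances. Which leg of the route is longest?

WP1–WP2

Leg distances:
WP1→WP2: 426.0 mi
WP2→WP3: 224.5 mi
WP3→WP4: 104.0 mi
WP4→WP5: 273.2 mi
WP5→WP6: 135.8 mi
The longest leg is WP1–WP2 at 426.0 mi.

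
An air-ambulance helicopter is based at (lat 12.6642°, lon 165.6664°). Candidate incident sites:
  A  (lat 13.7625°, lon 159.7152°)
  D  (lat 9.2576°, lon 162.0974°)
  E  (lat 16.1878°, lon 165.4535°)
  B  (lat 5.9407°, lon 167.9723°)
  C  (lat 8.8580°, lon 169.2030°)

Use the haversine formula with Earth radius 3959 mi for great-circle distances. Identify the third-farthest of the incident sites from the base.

C

Distances from the base ((lat 12.6642°, lon 165.6664°)):
B: 490.4 mi
A: 407.4 mi
C: 356.1 mi
D: 337.6 mi
E: 243.9 mi
The third-farthest is C at 356.1 mi.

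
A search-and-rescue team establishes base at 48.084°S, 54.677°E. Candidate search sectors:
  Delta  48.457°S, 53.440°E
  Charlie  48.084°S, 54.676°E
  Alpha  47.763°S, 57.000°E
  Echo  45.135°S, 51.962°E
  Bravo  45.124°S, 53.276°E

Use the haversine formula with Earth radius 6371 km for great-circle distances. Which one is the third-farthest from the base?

Distances from the base (48.084°S, 54.677°E):
Echo: 387.9 km
Bravo: 346.1 km
Alpha: 176.7 km
Delta: 100.5 km
Charlie: 0.1 km
The third-farthest is Alpha at 176.7 km.

Alpha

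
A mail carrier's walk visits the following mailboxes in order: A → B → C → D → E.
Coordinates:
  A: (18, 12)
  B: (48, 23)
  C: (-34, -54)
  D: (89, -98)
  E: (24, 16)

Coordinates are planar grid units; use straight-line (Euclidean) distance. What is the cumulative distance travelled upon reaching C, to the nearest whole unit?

144

Leg distances:
A→B: 32.0  (cumulative 32.0)
B→C: 112.5  (cumulative 144.4)
Cumulative distance at C ≈ 144.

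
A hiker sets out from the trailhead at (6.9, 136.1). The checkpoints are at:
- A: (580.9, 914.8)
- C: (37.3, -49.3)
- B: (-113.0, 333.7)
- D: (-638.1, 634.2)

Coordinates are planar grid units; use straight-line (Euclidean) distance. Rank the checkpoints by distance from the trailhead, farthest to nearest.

A, D, B, C

Computing each straight-line distance from (6.9, 136.1):
A (580.9, 914.8): 967.4
D (-638.1, 634.2): 814.9
B (-113.0, 333.7): 231.1
C (37.3, -49.3): 187.9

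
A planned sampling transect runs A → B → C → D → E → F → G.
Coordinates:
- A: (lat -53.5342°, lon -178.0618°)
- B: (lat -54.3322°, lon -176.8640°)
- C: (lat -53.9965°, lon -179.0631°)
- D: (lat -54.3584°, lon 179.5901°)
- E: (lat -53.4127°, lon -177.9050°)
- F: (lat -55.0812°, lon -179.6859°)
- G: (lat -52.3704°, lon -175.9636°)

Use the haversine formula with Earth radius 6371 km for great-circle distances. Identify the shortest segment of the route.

Leg distances:
A→B: 118.4 km
B→C: 147.9 km
C→D: 96.4 km
D→E: 194.9 km
E→F: 218.6 km
F→G: 388.3 km
The shortest leg is C–D at 96.4 km.

C–D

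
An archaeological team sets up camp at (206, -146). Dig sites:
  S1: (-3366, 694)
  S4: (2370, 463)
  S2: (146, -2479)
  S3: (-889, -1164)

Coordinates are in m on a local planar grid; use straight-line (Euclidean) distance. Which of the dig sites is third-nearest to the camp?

Distances from the camp ((206, -146)):
S3: 1495.1 m
S4: 2248.1 m
S2: 2333.8 m
S1: 3669.4 m
The third-nearest is S2 at 2333.8 m.

S2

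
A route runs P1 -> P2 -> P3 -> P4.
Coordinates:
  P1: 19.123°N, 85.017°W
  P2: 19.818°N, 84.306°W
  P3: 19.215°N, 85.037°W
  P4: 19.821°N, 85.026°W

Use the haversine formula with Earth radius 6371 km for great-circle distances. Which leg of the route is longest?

P1–P2

Leg distances:
P1→P2: 107.4 km
P2→P3: 101.8 km
P3→P4: 67.4 km
The longest leg is P1–P2 at 107.4 km.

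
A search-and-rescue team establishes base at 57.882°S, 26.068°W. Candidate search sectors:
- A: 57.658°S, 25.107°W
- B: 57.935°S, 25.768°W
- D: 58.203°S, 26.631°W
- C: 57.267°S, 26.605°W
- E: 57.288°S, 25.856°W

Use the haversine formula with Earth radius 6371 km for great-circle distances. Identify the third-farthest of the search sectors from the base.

A

Distances from the base (57.882°S, 26.068°W):
C: 75.5 km
E: 67.2 km
A: 62.2 km
D: 48.7 km
B: 18.7 km
The third-farthest is A at 62.2 km.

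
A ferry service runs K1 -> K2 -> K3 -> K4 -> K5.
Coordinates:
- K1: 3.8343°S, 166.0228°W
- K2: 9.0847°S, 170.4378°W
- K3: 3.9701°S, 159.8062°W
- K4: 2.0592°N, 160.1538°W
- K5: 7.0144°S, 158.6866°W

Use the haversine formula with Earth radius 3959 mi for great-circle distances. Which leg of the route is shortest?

Leg distances:
K1→K2: 472.7 mi
K2→K3: 810.7 mi
K3→K4: 417.3 mi
K4→K5: 635.1 mi
The shortest leg is K3–K4 at 417.3 mi.

K3–K4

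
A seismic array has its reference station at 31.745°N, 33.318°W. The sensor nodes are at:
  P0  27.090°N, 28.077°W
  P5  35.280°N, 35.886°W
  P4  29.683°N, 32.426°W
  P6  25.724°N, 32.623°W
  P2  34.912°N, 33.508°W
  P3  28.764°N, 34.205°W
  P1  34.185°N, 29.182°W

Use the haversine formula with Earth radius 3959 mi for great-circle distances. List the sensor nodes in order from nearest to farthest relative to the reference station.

Computing each great-circle distance from 31.745°N, 33.318°W:
P4 29.683°N, 32.426°W: 152.0 mi
P3 28.764°N, 34.205°W: 212.7 mi
P2 34.912°N, 33.508°W: 219.1 mi
P5 35.280°N, 35.886°W: 285.5 mi
P1 34.185°N, 29.182°W: 293.1 mi
P6 25.724°N, 32.623°W: 418.2 mi
P0 27.090°N, 28.077°W: 450.4 mi

P4, P3, P2, P5, P1, P6, P0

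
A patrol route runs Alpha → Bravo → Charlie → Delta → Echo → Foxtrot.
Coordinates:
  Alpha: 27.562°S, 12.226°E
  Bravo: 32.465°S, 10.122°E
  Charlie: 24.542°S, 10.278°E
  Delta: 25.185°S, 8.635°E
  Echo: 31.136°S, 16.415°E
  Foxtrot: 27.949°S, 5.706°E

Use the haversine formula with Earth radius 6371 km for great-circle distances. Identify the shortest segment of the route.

Leg distances:
Alpha→Bravo: 581.6 km
Bravo→Charlie: 881.1 km
Charlie→Delta: 180.5 km
Delta→Echo: 1009.2 km
Echo→Foxtrot: 1094.3 km
The shortest leg is Charlie–Delta at 180.5 km.

Charlie–Delta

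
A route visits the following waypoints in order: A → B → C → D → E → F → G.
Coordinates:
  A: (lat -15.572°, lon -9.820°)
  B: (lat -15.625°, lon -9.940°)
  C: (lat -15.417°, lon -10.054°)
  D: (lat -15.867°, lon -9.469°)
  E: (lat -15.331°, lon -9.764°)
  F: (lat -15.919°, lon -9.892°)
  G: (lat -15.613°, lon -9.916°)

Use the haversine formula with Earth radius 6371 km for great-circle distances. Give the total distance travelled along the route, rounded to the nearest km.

Leg distances:
A→B: 14.1 km  (cumulative 14.1 km)
B→C: 26.2 km  (cumulative 40.3 km)
C→D: 80.2 km  (cumulative 120.5 km)
D→E: 67.5 km  (cumulative 187.9 km)
E→F: 66.8 km  (cumulative 254.7 km)
F→G: 34.1 km  (cumulative 288.8 km)
Total route length ≈ 289 km.

289 km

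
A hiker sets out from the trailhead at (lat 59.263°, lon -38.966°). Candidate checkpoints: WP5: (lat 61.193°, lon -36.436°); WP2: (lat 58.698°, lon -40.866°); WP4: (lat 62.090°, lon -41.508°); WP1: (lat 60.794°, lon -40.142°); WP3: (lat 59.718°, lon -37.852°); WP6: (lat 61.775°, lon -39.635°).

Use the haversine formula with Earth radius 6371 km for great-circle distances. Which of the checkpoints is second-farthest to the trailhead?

WP6

Distance to each, sorted:
WP4: 343.4 km
WP6: 281.7 km
WP5: 256.0 km
WP1: 182.3 km
WP2: 125.7 km
WP3: 80.7 km
The second-farthest is WP6 at 281.7 km.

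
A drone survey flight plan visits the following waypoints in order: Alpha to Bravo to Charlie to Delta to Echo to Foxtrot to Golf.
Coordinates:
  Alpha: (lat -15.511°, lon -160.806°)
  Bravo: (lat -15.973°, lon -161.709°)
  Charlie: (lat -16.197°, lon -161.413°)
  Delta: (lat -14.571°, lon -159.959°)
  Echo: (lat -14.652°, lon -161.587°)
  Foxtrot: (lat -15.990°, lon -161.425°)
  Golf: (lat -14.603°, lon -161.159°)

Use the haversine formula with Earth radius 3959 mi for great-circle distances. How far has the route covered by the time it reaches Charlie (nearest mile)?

Leg distances:
Alpha→Bravo: 68.0 mi  (cumulative 68.0 mi)
Bravo→Charlie: 25.0 mi  (cumulative 93.0 mi)
Cumulative distance at Charlie ≈ 93 mi.

93 mi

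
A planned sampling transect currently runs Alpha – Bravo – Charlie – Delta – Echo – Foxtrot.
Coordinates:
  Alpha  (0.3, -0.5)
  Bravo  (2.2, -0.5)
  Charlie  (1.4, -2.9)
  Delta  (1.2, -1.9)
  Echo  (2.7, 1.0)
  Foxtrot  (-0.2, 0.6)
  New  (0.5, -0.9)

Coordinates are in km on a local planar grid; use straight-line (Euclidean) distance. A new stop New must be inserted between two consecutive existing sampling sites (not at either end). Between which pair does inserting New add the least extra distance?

between Alpha and Bravo

Added distance for inserting New between each consecutive pair:
Alpha–Bravo: 0.3 km
Bravo–Charlie: 1.4 km
Charlie–Delta: 2.4 km
Delta–Echo: 0.9 km
Echo–Foxtrot: 1.6 km
Smallest added distance is 0.3 km, inserting between Alpha and Bravo.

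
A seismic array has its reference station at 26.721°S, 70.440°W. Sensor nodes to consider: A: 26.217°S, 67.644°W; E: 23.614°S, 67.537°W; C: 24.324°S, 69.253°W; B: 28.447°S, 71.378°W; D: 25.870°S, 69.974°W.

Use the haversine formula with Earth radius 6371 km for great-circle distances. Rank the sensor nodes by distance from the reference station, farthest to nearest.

E, C, A, B, D

Distances from the reference station:
E 23.614°S, 67.537°W: 452.4 km
C 24.324°S, 69.253°W: 291.9 km
A 26.217°S, 67.644°W: 283.9 km
B 28.447°S, 71.378°W: 213.0 km
D 25.870°S, 69.974°W: 105.4 km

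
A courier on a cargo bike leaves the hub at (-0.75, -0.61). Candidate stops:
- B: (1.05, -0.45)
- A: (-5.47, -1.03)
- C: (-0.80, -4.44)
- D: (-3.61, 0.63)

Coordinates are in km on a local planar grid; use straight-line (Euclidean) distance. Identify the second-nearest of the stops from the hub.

Distances from the hub ((-0.75, -0.61)):
B: 1.8 km
D: 3.1 km
C: 3.8 km
A: 4.7 km
The second-nearest is D at 3.1 km.

D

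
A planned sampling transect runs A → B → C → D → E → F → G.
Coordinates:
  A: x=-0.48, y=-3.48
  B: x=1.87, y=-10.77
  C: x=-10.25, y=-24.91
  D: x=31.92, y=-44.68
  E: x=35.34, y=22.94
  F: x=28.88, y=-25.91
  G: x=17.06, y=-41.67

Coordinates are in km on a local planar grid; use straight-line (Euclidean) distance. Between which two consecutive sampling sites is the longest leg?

Leg distances:
A→B: 7.7 km
B→C: 18.6 km
C→D: 46.6 km
D→E: 67.7 km
E→F: 49.3 km
F→G: 19.7 km
The longest leg is D–E at 67.7 km.

D–E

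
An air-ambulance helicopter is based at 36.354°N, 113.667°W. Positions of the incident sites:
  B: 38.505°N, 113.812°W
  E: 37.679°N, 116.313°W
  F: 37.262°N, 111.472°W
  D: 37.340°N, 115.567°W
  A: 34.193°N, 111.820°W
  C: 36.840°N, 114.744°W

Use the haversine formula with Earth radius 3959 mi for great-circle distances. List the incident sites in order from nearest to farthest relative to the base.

Distance from the base at 36.354°N, 113.667°W to each:
C 36.840°N, 114.744°W: 68.5 mi
D 37.340°N, 115.567°W: 125.2 mi
F 37.262°N, 111.472°W: 136.7 mi
B 38.505°N, 113.812°W: 148.8 mi
E 37.679°N, 116.313°W: 172.3 mi
A 34.193°N, 111.820°W: 182.1 mi

C, D, F, B, E, A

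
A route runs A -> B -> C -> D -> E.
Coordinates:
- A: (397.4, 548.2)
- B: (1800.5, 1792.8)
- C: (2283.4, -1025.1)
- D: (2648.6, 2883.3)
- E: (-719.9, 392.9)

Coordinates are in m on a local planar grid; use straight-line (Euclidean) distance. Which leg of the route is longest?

Leg distances:
A→B: 1875.6 m
B→C: 2859.0 m
C→D: 3925.4 m
D→E: 4189.1 m
The longest leg is D–E at 4189.1 m.

D–E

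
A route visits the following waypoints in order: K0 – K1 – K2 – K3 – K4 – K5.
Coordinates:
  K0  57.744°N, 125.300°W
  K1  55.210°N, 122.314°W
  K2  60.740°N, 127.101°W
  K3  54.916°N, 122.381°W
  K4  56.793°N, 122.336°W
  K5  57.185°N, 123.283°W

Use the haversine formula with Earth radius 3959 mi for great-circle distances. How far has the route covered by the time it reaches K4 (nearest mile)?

Leg distances:
K0→K1: 208.9 mi  (cumulative 208.9 mi)
K1→K2: 420.2 mi  (cumulative 629.0 mi)
K2→K3: 438.0 mi  (cumulative 1067.1 mi)
K3→K4: 129.7 mi  (cumulative 1196.8 mi)
Cumulative distance at K4 ≈ 1197 mi.

1197 mi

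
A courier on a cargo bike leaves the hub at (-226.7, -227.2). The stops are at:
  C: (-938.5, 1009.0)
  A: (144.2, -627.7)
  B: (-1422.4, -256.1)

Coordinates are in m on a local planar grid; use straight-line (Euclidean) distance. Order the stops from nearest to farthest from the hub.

Distances from the hub:
A (144.2, -627.7): 545.9 m
B (-1422.4, -256.1): 1196.0 m
C (-938.5, 1009.0): 1426.5 m

A, B, C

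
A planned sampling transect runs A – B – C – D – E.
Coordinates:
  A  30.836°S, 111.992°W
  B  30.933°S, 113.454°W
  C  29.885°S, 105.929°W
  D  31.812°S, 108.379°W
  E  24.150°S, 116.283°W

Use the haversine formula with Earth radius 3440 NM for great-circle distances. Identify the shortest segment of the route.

A–B

Leg distances:
A→B: 75.6 NM
B→C: 394.6 NM
C→D: 171.3 NM
D→E: 621.9 NM
The shortest leg is A–B at 75.6 NM.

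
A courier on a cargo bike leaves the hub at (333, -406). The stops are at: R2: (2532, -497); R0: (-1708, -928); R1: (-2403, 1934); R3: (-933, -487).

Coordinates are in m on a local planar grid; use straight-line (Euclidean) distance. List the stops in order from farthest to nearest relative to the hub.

Computing each straight-line distance from (333, -406):
R1 (-2403, 1934): 3600.2 m
R2 (2532, -497): 2200.9 m
R0 (-1708, -928): 2106.7 m
R3 (-933, -487): 1268.6 m

R1, R2, R0, R3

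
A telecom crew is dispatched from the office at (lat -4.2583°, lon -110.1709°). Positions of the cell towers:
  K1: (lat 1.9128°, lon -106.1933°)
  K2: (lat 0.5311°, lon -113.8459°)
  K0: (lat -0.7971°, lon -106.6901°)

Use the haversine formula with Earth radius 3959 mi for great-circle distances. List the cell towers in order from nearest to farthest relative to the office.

K0, K2, K1

Computing each great-circle distance from (lat -4.2583°, lon -110.1709°):
K0 (lat -0.7971°, lon -106.6901°): 339.0 mi
K2 (lat 0.5311°, lon -113.8459°): 417.0 mi
K1 (lat 1.9128°, lon -106.1933°): 507.2 mi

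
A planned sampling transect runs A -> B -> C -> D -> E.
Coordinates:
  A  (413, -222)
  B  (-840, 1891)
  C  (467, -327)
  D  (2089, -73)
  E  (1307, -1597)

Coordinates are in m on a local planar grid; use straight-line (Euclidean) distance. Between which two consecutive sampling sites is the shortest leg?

C–D

Leg distances:
A→B: 2456.6 m
B→C: 2574.4 m
C→D: 1641.8 m
D→E: 1712.9 m
The shortest leg is C–D at 1641.8 m.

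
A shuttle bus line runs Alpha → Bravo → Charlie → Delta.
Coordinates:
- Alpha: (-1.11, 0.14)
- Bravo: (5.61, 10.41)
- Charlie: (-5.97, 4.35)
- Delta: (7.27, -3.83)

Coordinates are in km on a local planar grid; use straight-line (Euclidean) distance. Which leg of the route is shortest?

Leg distances:
Alpha→Bravo: 12.3 km
Bravo→Charlie: 13.1 km
Charlie→Delta: 15.6 km
The shortest leg is Alpha–Bravo at 12.3 km.

Alpha–Bravo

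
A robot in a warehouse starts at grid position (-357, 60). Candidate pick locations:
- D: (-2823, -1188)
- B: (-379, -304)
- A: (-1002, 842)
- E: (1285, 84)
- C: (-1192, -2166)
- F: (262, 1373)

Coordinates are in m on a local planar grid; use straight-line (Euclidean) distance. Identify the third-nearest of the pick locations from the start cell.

Distances from the start cell ((-357, 60)):
B: 364.7 m
A: 1013.7 m
F: 1451.6 m
E: 1642.2 m
C: 2377.5 m
D: 2763.8 m
The third-nearest is F at 1451.6 m.

F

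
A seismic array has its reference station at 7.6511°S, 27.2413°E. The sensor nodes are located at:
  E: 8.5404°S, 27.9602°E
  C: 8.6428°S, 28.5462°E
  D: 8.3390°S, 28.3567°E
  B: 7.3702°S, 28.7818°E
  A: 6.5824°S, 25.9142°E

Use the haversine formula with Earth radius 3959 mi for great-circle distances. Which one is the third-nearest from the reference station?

B

Distances from the reference station (7.6511°S, 27.2413°E):
E: 78.7 mi
D: 89.9 mi
B: 107.3 mi
C: 112.5 mi
A: 117.2 mi
The third-nearest is B at 107.3 mi.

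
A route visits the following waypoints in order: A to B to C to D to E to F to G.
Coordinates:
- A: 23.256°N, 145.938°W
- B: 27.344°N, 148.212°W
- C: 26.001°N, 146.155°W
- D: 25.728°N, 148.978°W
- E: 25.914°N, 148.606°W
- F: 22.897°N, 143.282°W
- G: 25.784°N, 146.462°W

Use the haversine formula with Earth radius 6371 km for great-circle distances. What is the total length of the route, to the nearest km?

Leg distances:
A→B: 508.8 km  (cumulative 508.8 km)
B→C: 253.1 km  (cumulative 761.9 km)
C→D: 284.1 km  (cumulative 1046.0 km)
D→E: 42.6 km  (cumulative 1088.6 km)
E→F: 634.8 km  (cumulative 1723.4 km)
F→G: 454.8 km  (cumulative 2178.2 km)
Total route length ≈ 2178 km.

2178 km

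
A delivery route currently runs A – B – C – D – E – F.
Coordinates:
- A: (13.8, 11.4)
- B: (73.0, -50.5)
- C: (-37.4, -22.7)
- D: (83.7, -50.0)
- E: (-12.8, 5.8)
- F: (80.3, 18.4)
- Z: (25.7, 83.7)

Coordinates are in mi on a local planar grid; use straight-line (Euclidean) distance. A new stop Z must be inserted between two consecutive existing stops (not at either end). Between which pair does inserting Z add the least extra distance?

between E and F

Added distance for inserting Z between each consecutive pair:
A–B: 129.9 mi
B–C: 152.1 mi
C–D: 145.3 mi
D–E: 121.2 mi
E–F: 78.1 mi
Smallest added distance is 78.1 mi, inserting between E and F.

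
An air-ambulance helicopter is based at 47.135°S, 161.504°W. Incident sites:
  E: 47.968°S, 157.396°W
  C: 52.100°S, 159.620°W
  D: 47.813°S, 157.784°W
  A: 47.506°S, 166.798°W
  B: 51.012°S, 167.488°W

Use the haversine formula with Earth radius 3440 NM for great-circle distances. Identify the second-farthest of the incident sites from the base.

Distances from the base (47.135°S, 161.504°W):
B: 330.8 NM
C: 306.9 NM
A: 216.6 NM
E: 173.8 NM
D: 156.3 NM
The second-farthest is C at 306.9 NM.

C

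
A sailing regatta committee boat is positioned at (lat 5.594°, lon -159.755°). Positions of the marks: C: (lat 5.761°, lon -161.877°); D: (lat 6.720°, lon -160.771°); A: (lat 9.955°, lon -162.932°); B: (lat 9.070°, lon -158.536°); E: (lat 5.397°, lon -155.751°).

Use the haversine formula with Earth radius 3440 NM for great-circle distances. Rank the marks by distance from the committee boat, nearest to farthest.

D, C, B, E, A

Distance from the committee boat at (lat 5.594°, lon -159.755°) to each:
D (lat 6.720°, lon -160.771°): 90.8 NM
C (lat 5.761°, lon -161.877°): 127.2 NM
B (lat 9.070°, lon -158.536°): 221.0 NM
E (lat 5.397°, lon -155.751°): 239.6 NM
A (lat 9.955°, lon -162.932°): 322.9 NM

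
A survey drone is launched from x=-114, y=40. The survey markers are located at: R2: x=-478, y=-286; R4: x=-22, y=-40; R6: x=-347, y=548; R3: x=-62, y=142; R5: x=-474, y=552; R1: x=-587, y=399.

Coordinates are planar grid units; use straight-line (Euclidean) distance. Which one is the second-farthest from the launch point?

R1

Distances from the launch point (x=-114, y=40):
R5: 625.9
R1: 593.8
R6: 558.9
R2: 488.6
R4: 121.9
R3: 114.5
The second-farthest is R1 at 593.8.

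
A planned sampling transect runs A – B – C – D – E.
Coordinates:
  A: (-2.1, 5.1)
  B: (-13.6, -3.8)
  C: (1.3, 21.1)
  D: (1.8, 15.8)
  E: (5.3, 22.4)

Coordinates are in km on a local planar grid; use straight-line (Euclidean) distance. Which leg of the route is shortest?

Leg distances:
A→B: 14.5 km
B→C: 29.0 km
C→D: 5.3 km
D→E: 7.5 km
The shortest leg is C–D at 5.3 km.

C–D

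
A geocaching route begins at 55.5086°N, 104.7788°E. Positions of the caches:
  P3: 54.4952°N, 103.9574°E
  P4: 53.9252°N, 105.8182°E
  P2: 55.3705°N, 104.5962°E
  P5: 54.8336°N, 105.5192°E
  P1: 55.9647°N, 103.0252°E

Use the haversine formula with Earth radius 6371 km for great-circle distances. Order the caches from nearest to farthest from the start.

Distances from the start:
P2 55.3705°N, 104.5962°E: 19.2 km
P5 54.8336°N, 105.5192°E: 88.6 km
P1 55.9647°N, 103.0252°E: 120.9 km
P3 54.4952°N, 103.9574°E: 124.3 km
P4 53.9252°N, 105.8182°E: 188.3 km

P2, P5, P1, P3, P4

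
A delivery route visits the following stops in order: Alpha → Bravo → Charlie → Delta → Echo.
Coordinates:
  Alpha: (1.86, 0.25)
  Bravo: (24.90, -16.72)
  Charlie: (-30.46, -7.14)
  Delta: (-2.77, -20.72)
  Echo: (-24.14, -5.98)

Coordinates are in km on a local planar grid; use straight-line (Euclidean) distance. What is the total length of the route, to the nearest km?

142 km

Leg distances:
Alpha→Bravo: 28.6 km  (cumulative 28.6 km)
Bravo→Charlie: 56.2 km  (cumulative 84.8 km)
Charlie→Delta: 30.8 km  (cumulative 115.6 km)
Delta→Echo: 26.0 km  (cumulative 141.6 km)
Total route length ≈ 142 km.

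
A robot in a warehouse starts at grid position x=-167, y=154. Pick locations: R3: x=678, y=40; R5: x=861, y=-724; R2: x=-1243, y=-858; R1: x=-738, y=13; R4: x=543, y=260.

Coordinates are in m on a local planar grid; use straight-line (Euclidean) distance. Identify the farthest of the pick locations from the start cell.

Distance to each, sorted:
R2: 1477.1 m
R5: 1351.9 m
R3: 852.7 m
R4: 717.9 m
R1: 588.2 m
The farthest is R2 at 1477.1 m.

R2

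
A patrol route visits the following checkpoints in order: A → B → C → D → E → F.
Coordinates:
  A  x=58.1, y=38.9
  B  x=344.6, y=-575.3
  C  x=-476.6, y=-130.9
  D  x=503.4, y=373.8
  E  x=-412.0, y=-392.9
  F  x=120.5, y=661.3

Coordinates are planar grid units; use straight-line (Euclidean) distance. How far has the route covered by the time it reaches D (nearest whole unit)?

2714

Leg distances:
A→B: 677.7  (cumulative 677.7)
B→C: 933.7  (cumulative 1611.5)
C→D: 1102.3  (cumulative 2713.8)
Cumulative distance at D ≈ 2714.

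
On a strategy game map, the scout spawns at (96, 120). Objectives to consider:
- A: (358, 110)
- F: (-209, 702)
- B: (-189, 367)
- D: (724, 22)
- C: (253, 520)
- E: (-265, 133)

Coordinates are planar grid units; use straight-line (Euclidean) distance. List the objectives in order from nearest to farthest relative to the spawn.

A, E, B, C, D, F

Distance from the spawn at (96, 120) to each:
A (358, 110): 262.2
E (-265, 133): 361.2
B (-189, 367): 377.1
C (253, 520): 429.7
D (724, 22): 635.6
F (-209, 702): 657.1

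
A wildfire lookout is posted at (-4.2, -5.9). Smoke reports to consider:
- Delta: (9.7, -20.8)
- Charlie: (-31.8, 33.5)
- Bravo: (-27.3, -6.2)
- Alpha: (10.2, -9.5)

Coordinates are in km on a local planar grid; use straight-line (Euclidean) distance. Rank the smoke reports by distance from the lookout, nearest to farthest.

Alpha, Delta, Bravo, Charlie

Distance from the lookout at (-4.2, -5.9) to each:
Alpha (10.2, -9.5): 14.8 km
Delta (9.7, -20.8): 20.4 km
Bravo (-27.3, -6.2): 23.1 km
Charlie (-31.8, 33.5): 48.1 km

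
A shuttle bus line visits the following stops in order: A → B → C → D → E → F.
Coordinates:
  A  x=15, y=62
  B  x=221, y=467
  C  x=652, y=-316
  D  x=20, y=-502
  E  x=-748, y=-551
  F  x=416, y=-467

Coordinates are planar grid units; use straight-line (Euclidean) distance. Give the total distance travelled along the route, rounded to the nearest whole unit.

Leg distances:
A→B: 454.4  (cumulative 454.4)
B→C: 893.8  (cumulative 1348.2)
C→D: 658.8  (cumulative 2007.0)
D→E: 769.6  (cumulative 2776.5)
E→F: 1167.0  (cumulative 3943.6)
Total route length ≈ 3944.

3944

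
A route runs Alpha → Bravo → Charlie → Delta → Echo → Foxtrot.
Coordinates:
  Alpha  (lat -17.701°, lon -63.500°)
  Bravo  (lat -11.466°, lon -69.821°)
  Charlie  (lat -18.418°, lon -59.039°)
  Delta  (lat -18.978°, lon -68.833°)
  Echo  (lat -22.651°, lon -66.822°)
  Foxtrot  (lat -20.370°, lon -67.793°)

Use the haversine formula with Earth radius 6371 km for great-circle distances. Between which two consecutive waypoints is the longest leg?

Bravo–Charlie

Leg distances:
Alpha→Bravo: 971.0 km
Bravo→Charlie: 1391.8 km
Charlie→Delta: 1033.3 km
Delta→Echo: 458.8 km
Echo→Foxtrot: 272.8 km
The longest leg is Bravo–Charlie at 1391.8 km.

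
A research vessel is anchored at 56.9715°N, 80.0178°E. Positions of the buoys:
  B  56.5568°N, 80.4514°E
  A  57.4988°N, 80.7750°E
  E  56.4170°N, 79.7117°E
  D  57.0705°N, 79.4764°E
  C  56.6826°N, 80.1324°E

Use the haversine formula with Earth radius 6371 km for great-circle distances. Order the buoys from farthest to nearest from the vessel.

A, E, B, D, C

Distance from the vessel at 56.9715°N, 80.0178°E to each:
A 57.4988°N, 80.7750°E: 74.3 km
E 56.4170°N, 79.7117°E: 64.4 km
B 56.5568°N, 80.4514°E: 53.1 km
D 57.0705°N, 79.4764°E: 34.6 km
C 56.6826°N, 80.1324°E: 32.9 km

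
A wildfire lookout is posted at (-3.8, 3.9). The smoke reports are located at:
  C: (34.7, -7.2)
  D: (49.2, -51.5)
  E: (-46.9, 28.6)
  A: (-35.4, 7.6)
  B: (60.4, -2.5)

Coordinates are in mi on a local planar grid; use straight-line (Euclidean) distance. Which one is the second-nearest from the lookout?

Distances from the lookout ((-3.8, 3.9)):
A: 31.8 mi
C: 40.1 mi
E: 49.7 mi
B: 64.5 mi
D: 76.7 mi
The second-nearest is C at 40.1 mi.

C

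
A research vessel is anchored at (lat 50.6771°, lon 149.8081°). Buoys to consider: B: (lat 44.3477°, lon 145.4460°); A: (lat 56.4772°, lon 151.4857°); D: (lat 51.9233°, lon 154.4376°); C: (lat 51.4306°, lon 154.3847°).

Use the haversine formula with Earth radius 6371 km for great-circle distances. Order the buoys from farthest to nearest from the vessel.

Distance from the vessel at (lat 50.6771°, lon 149.8081°) to each:
B (lat 44.3477°, lon 145.4460°): 776.0 km
A (lat 56.4772°, lon 151.4857°): 654.3 km
D (lat 51.9233°, lon 154.4376°): 350.3 km
C (lat 51.4306°, lon 154.3847°): 330.6 km

B, A, D, C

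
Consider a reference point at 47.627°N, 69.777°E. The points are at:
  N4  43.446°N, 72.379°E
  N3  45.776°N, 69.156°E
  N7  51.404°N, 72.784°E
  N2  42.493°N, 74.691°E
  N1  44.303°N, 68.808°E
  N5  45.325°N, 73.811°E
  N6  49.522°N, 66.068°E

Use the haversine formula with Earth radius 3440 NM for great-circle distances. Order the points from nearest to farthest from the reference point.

N3, N6, N1, N5, N7, N4, N2

Computing each great-circle distance from 47.627°N, 69.777°E:
N3 45.776°N, 69.156°E: 114.0 NM
N6 49.522°N, 66.068°E: 186.1 NM
N1 44.303°N, 68.808°E: 203.6 NM
N5 45.325°N, 73.811°E: 216.6 NM
N7 51.404°N, 72.784°E: 255.2 NM
N4 43.446°N, 72.379°E: 273.8 NM
N2 42.493°N, 74.691°E: 371.9 NM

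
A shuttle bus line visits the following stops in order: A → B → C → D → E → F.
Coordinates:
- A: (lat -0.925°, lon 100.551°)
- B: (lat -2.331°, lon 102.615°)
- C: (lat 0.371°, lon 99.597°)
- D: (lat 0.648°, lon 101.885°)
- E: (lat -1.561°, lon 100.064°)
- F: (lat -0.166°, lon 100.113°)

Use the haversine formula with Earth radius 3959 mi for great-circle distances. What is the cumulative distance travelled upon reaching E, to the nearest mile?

809 mi

Leg distances:
A→B: 172.5 mi  (cumulative 172.5 mi)
B→C: 279.9 mi  (cumulative 452.4 mi)
C→D: 159.2 mi  (cumulative 611.6 mi)
D→E: 197.8 mi  (cumulative 809.4 mi)
Cumulative distance at E ≈ 809 mi.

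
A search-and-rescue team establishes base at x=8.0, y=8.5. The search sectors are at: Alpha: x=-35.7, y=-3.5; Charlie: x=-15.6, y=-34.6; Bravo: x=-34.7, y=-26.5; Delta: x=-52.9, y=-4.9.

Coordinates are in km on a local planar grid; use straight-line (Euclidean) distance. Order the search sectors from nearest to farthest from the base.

Alpha, Charlie, Bravo, Delta

Distances from the base:
Alpha x=-35.7, y=-3.5: 45.3 km
Charlie x=-15.6, y=-34.6: 49.1 km
Bravo x=-34.7, y=-26.5: 55.2 km
Delta x=-52.9, y=-4.9: 62.4 km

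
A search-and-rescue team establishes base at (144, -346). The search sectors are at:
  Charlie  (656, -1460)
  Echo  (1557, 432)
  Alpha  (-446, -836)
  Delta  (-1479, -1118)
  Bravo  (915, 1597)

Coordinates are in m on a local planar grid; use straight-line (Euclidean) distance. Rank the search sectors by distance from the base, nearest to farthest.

Computing each straight-line distance from (144, -346):
Alpha (-446, -836): 766.9 m
Charlie (656, -1460): 1226.0 m
Echo (1557, 432): 1613.0 m
Delta (-1479, -1118): 1797.3 m
Bravo (915, 1597): 2090.4 m

Alpha, Charlie, Echo, Delta, Bravo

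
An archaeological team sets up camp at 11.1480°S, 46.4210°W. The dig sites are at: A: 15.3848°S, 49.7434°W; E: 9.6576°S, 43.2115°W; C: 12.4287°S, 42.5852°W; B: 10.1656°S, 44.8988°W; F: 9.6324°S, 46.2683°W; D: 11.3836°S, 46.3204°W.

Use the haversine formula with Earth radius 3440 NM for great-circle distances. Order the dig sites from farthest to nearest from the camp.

A, C, E, B, F, D

Distances from the camp:
A 15.3848°S, 49.7434°W: 320.0 NM
C 12.4287°S, 42.5852°W: 238.2 NM
E 9.6576°S, 43.2115°W: 209.6 NM
B 10.1656°S, 44.8988°W: 107.5 NM
F 9.6324°S, 46.2683°W: 91.4 NM
D 11.3836°S, 46.3204°W: 15.3 NM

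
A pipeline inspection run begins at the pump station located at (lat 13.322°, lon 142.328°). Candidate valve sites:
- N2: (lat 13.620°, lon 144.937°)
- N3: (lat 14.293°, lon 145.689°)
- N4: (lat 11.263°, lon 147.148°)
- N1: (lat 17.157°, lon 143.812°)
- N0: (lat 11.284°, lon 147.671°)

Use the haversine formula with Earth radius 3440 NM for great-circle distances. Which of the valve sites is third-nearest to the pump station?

N1

Distances from the pump station ((lat 13.322°, lon 142.328°)):
N2: 153.4 NM
N3: 204.4 NM
N1: 245.8 NM
N4: 308.6 NM
N0: 336.4 NM
The third-nearest is N1 at 245.8 NM.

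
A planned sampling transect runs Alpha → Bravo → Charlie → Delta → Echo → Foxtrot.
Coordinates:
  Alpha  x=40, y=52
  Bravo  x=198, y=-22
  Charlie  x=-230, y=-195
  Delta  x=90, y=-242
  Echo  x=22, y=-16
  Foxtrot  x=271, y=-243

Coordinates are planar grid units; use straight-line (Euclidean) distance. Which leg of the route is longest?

Bravo–Charlie

Leg distances:
Alpha→Bravo: 174.5
Bravo→Charlie: 461.6
Charlie→Delta: 323.4
Delta→Echo: 236.0
Echo→Foxtrot: 336.9
The longest leg is Bravo–Charlie at 461.6.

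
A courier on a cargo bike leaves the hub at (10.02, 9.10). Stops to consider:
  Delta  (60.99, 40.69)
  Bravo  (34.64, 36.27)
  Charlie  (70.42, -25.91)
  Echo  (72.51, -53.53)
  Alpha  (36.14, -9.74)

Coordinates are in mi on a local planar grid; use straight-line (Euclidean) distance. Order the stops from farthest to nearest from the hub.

Distance from the hub at (10.02, 9.10) to each:
Echo (72.51, -53.53): 88.5 mi
Charlie (70.42, -25.91): 69.8 mi
Delta (60.99, 40.69): 60.0 mi
Bravo (34.64, 36.27): 36.7 mi
Alpha (36.14, -9.74): 32.2 mi

Echo, Charlie, Delta, Bravo, Alpha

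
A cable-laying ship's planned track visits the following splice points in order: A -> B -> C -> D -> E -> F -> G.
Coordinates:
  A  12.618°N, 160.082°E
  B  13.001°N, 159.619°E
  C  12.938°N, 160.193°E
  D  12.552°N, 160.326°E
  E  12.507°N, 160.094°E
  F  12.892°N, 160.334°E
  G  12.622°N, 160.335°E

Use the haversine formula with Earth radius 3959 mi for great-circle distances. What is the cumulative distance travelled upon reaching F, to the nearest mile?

Leg distances:
A→B: 40.9 mi  (cumulative 40.9 mi)
B→C: 38.9 mi  (cumulative 79.8 mi)
C→D: 28.1 mi  (cumulative 107.9 mi)
D→E: 16.0 mi  (cumulative 123.9 mi)
E→F: 31.1 mi  (cumulative 155.0 mi)
Cumulative distance at F ≈ 155 mi.

155 mi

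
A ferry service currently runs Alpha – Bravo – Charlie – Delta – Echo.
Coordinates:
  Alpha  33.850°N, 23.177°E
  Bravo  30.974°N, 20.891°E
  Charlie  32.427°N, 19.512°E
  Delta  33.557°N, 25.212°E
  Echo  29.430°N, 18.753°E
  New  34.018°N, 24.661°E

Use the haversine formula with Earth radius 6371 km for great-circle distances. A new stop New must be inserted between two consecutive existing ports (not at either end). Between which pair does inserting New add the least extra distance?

between Charlie and Delta

Added distance for inserting New between each consecutive pair:
Alpha–Bravo: 242.5 km
Bravo–Charlie: 792.2 km
Charlie–Delta: 36.6 km
Delta–Echo: 63.6 km
Smallest added distance is 36.6 km, inserting between Charlie and Delta.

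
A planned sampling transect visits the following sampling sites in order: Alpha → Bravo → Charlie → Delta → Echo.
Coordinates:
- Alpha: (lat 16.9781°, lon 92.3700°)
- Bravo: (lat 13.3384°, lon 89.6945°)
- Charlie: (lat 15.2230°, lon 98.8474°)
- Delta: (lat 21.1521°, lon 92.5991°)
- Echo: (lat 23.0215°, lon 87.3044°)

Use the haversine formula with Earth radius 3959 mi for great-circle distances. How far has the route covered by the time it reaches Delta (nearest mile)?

Leg distances:
Alpha→Bravo: 308.3 mi  (cumulative 308.3 mi)
Bravo→Charlie: 626.5 mi  (cumulative 934.9 mi)
Charlie→Delta: 579.5 mi  (cumulative 1514.4 mi)
Cumulative distance at Delta ≈ 1514 mi.

1514 mi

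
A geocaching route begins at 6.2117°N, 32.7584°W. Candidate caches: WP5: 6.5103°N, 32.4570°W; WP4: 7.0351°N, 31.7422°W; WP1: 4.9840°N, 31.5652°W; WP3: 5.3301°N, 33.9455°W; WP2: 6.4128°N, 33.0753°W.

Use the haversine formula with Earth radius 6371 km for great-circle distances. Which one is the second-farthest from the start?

Distances from the start (6.2117°N, 32.7584°W):
WP1: 189.9 km
WP3: 163.9 km
WP4: 144.8 km
WP5: 47.0 km
WP2: 41.6 km
The second-farthest is WP3 at 163.9 km.

WP3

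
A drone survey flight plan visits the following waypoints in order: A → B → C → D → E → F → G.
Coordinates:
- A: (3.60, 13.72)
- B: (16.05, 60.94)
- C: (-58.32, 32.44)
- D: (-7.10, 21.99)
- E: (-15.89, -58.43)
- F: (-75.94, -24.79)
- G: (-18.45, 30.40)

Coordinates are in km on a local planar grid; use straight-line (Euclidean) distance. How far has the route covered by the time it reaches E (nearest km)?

Leg distances:
A→B: 48.8 km  (cumulative 48.8 km)
B→C: 79.6 km  (cumulative 128.5 km)
C→D: 52.3 km  (cumulative 180.8 km)
D→E: 80.9 km  (cumulative 261.7 km)
Cumulative distance at E ≈ 262 km.

262 km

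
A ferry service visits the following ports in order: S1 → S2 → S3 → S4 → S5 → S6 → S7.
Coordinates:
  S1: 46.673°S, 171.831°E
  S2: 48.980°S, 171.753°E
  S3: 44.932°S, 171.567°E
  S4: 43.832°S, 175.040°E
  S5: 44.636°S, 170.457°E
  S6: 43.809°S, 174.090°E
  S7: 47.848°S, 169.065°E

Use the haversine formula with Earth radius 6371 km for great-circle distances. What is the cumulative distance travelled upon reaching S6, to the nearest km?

1688 km

Leg distances:
S1→S2: 256.6 km  (cumulative 256.6 km)
S2→S3: 450.3 km  (cumulative 706.9 km)
S3→S4: 301.9 km  (cumulative 1008.8 km)
S4→S5: 375.9 km  (cumulative 1384.6 km)
S5→S6: 303.7 km  (cumulative 1688.4 km)
Cumulative distance at S6 ≈ 1688 km.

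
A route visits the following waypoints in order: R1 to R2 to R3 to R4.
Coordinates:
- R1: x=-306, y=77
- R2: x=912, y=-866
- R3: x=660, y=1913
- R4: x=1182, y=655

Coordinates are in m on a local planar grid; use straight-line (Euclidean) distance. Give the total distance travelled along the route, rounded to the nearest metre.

Leg distances:
R1→R2: 1540.4 m  (cumulative 1540.4 m)
R2→R3: 2790.4 m  (cumulative 4330.8 m)
R3→R4: 1362.0 m  (cumulative 5692.8 m)
Total route length ≈ 5693 m.

5693 m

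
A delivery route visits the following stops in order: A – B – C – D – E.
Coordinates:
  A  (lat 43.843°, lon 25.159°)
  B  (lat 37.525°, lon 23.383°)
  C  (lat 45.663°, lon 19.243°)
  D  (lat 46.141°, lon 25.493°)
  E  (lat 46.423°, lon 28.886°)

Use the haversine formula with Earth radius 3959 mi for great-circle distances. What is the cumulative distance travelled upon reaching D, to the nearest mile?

1350 mi

Leg distances:
A→B: 446.3 mi  (cumulative 446.3 mi)
B→C: 601.4 mi  (cumulative 1047.8 mi)
C→D: 302.3 mi  (cumulative 1350.0 mi)
Cumulative distance at D ≈ 1350 mi.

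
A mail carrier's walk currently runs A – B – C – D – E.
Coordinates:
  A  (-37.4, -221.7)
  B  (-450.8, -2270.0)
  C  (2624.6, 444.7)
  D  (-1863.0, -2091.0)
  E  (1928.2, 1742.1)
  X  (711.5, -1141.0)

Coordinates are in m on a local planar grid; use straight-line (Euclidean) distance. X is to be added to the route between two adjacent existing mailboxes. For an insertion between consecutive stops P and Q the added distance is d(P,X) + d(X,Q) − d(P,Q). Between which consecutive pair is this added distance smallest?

Added distance for inserting X between each consecutive pair:
A–B: 716.5 m
B–C: 3.0 m
C–D: 74.6 m
D–E: 482.2 m
Smallest added distance is 3.0 m, inserting between B and C.

between B and C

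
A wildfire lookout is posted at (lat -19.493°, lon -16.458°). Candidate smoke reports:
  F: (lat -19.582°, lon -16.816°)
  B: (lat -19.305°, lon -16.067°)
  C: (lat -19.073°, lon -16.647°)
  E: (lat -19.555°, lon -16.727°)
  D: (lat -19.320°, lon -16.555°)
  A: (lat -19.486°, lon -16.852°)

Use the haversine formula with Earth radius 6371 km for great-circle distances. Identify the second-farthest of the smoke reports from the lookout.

Distance to each, sorted:
C: 50.7 km
B: 46.0 km
A: 41.3 km
F: 38.8 km
E: 29.0 km
D: 21.8 km
The second-farthest is B at 46.0 km.

B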